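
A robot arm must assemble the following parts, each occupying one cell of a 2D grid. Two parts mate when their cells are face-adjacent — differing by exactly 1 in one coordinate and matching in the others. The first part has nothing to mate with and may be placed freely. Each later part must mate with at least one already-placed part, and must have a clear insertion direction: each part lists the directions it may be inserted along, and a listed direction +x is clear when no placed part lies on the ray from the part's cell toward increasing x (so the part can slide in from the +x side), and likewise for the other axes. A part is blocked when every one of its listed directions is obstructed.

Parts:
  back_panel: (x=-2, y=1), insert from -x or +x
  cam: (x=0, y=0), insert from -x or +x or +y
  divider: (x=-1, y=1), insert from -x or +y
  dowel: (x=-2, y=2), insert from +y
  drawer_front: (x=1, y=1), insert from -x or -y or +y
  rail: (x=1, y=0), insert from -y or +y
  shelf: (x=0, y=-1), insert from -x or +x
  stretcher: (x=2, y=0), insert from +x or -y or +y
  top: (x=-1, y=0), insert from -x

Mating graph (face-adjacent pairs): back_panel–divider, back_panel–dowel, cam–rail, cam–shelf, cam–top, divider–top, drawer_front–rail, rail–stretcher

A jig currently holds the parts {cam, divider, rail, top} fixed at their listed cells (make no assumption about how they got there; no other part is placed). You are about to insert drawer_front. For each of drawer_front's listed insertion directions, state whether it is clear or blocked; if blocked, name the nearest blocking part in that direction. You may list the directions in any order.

-x: nearest on ray is divider@(-1, 1) ⇒ blocked
-y: nearest on ray is rail@(1, 0) ⇒ blocked
+y: ray from drawer_front(1, 1) has no placed part ⇒ clear

+y: clear; -x: blocked by divider; -y: blocked by rail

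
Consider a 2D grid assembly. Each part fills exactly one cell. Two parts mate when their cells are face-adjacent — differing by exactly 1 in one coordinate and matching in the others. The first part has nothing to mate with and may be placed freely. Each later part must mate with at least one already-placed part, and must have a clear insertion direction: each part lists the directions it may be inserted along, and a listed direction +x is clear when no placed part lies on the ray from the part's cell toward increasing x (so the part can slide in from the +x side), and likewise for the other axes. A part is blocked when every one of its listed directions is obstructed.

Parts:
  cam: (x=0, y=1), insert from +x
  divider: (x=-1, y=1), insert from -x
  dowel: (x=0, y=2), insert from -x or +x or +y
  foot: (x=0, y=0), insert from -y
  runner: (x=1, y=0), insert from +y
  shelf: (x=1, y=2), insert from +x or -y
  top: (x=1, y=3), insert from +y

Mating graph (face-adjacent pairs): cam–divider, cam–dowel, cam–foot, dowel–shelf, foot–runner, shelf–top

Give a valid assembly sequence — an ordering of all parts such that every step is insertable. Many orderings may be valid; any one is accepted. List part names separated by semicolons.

divider; cam; dowel; foot; runner; shelf; top

1. divider@(-1, 1) [-x clear] — {divider}
2. cam@(0, 1) [+x clear] — {cam, divider}
3. dowel@(0, 2) [-x clear] — {cam, divider, dowel}
4. foot@(0, 0) [-y clear] — {cam, divider, dowel, foot}
5. runner@(1, 0) [+y clear] — {cam, divider, dowel, foot, runner}
6. shelf@(1, 2) [+x clear] — {cam, divider, dowel, foot, runner, shelf}
7. top@(1, 3) [+y clear] — {cam, divider, dowel, foot, runner, shelf, top}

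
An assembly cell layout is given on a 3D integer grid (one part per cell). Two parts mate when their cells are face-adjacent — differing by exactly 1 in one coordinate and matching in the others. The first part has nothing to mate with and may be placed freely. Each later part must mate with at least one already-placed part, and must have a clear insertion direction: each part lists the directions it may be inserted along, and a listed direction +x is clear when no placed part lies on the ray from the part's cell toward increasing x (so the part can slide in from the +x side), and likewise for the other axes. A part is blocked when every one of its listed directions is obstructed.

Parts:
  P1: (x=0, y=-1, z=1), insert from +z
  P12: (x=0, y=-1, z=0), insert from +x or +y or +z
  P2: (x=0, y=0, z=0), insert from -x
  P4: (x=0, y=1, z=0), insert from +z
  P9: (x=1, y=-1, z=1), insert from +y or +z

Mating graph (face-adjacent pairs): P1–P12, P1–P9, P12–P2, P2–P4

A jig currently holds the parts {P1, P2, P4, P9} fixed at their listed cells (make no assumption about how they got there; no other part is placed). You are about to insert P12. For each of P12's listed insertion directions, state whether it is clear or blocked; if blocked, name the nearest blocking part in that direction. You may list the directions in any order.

+x: clear; +y: blocked by P2; +z: blocked by P1

+x: ray from P12(0, -1, 0) has no placed part ⇒ clear
+y: nearest on ray is P2@(0, 0, 0) ⇒ blocked
+z: nearest on ray is P1@(0, -1, 1) ⇒ blocked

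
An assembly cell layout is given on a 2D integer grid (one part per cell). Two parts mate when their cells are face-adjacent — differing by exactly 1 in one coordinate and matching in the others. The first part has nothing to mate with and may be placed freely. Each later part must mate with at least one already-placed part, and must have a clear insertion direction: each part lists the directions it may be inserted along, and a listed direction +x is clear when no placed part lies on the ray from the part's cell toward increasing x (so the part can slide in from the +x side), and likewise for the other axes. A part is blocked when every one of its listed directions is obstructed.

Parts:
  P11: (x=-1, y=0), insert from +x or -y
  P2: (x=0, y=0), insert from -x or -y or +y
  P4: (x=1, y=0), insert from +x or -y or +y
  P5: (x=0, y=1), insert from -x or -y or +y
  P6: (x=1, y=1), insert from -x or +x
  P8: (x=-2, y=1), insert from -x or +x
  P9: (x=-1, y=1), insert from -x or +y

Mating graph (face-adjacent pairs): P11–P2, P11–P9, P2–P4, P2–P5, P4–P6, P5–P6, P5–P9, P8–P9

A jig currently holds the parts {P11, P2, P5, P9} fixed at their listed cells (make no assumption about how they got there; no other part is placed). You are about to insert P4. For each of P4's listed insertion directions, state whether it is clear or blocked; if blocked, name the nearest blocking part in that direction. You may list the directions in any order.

+x: ray from P4(1, 0) has no placed part ⇒ clear
-y: ray from P4(1, 0) has no placed part ⇒ clear
+y: ray from P4(1, 0) has no placed part ⇒ clear

+x: clear; +y: clear; -y: clear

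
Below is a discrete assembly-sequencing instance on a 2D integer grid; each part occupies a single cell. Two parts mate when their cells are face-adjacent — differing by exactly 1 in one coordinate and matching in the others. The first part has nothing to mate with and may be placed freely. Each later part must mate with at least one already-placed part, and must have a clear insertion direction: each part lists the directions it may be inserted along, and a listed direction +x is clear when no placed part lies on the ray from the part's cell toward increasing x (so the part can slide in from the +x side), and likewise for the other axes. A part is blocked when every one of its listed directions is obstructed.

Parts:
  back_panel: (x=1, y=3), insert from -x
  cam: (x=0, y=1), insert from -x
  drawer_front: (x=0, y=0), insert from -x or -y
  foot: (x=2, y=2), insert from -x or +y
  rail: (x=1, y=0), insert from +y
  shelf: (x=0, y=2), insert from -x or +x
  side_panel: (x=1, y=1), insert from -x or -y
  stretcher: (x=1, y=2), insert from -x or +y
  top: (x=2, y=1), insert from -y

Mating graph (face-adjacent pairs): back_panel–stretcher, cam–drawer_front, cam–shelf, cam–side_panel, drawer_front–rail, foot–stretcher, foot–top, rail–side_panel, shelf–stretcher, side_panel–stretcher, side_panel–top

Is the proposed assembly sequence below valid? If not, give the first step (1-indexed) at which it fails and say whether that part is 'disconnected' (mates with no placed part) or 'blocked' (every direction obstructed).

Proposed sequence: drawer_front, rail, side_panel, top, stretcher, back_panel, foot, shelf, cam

1. drawer_front@(0, 0) [-x clear] — {drawer_front}
2. rail@(1, 0) [+y clear] — {drawer_front, rail}
3. side_panel@(1, 1) [-x clear] — {drawer_front, rail, side_panel}
4. top@(2, 1) [-y clear] — {drawer_front, rail, side_panel, top}
5. stretcher@(1, 2) [-x clear] — {drawer_front, rail, side_panel, stretcher, top}
6. back_panel@(1, 3) [-x clear] — {back_panel, drawer_front, rail, side_panel, stretcher, top}
7. foot@(2, 2) [+y clear] — {back_panel, drawer_front, foot, rail, side_panel, stretcher, top}
8. shelf@(0, 2) [-x clear] — {back_panel, drawer_front, foot, rail, shelf, side_panel, stretcher, top}
9. cam@(0, 1) [-x clear] — {back_panel, cam, drawer_front, foot, rail, shelf, side_panel, stretcher, top}

Valid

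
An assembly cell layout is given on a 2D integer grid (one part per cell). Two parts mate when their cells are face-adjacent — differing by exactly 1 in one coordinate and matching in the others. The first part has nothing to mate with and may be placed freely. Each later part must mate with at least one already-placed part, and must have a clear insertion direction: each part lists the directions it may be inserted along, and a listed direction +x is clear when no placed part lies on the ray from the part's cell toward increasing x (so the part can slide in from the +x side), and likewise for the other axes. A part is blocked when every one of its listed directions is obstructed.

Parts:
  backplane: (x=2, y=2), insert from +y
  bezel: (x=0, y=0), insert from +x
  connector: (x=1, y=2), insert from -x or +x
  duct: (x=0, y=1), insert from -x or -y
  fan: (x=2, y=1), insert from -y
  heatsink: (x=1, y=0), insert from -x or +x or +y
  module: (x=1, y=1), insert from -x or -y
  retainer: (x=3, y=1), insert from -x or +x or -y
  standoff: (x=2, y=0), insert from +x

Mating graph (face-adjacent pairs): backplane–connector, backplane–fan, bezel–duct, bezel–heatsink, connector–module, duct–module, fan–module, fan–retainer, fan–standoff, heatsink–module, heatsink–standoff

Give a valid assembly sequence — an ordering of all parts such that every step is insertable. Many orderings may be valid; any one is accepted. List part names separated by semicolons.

1. bezel@(0, 0) [+x clear] — {bezel}
2. heatsink@(1, 0) [+x clear] — {bezel, heatsink}
3. module@(1, 1) [-x clear] — {bezel, heatsink, module}
4. duct@(0, 1) [-x clear] — {bezel, duct, heatsink, module}
5. fan@(2, 1) [-y clear] — {bezel, duct, fan, heatsink, module}
6. standoff@(2, 0) [+x clear] — {bezel, duct, fan, heatsink, module, standoff}
7. retainer@(3, 1) [+x clear] — {bezel, duct, fan, heatsink, module, retainer, standoff}
8. backplane@(2, 2) [+y clear] — {backplane, bezel, duct, fan, heatsink, module, retainer, standoff}
9. connector@(1, 2) [-x clear] — {backplane, bezel, connector, duct, fan, heatsink, module, retainer, standoff}

bezel; heatsink; module; duct; fan; standoff; retainer; backplane; connector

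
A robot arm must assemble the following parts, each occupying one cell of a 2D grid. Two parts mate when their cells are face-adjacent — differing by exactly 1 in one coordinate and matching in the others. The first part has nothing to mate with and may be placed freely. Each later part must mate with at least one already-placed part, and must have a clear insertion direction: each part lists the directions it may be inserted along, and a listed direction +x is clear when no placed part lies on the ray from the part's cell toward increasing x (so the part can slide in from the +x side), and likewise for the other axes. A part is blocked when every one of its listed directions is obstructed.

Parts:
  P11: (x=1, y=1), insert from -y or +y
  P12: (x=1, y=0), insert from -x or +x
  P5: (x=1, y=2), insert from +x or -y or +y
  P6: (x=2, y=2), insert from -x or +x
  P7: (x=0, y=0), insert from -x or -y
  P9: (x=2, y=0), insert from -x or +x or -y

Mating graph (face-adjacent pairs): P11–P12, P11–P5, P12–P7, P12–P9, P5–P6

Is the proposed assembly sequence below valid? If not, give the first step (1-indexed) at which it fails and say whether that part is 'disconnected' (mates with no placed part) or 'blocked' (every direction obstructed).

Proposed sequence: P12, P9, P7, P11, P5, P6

Valid

1. P12@(1, 0) [-x clear] — {P12}
2. P9@(2, 0) [+x clear] — {P12, P9}
3. P7@(0, 0) [-x clear] — {P12, P7, P9}
4. P11@(1, 1) [+y clear] — {P11, P12, P7, P9}
5. P5@(1, 2) [+x clear] — {P11, P12, P5, P7, P9}
6. P6@(2, 2) [+x clear] — {P11, P12, P5, P6, P7, P9}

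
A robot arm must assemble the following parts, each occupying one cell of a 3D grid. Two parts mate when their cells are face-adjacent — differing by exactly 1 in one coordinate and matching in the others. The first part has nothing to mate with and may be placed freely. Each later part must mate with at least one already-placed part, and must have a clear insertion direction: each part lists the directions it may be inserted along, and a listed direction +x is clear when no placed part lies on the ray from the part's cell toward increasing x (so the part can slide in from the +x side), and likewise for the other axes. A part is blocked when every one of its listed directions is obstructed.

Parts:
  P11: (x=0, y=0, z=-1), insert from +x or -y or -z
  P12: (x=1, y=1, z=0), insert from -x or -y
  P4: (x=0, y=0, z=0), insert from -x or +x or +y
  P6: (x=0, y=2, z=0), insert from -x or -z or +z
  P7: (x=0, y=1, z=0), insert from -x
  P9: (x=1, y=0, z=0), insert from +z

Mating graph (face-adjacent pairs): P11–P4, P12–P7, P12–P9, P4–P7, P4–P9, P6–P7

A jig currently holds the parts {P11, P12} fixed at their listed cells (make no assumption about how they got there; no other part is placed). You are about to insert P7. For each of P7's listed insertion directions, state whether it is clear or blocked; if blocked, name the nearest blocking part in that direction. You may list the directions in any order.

-x: clear

-x: ray from P7(0, 1, 0) has no placed part ⇒ clear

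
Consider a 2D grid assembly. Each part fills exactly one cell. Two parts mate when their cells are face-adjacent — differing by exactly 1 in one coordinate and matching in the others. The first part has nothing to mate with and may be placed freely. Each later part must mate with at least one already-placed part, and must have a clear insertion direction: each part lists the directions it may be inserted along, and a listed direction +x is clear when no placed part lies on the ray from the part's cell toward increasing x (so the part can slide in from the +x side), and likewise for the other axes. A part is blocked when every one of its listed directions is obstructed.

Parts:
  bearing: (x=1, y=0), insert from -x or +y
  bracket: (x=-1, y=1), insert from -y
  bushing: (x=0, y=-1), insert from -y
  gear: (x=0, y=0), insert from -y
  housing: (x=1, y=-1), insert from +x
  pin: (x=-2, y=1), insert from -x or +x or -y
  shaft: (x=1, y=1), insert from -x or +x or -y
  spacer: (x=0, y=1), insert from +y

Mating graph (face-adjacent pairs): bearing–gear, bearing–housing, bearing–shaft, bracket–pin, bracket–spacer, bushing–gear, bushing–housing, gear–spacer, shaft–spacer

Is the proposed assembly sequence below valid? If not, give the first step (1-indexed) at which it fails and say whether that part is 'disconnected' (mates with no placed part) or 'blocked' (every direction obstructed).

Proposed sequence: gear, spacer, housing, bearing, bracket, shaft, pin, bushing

Invalid at step 3 (disconnected)

1. gear@(0, 0) [-y clear] — {gear}
2. spacer@(0, 1) [+y clear] — {gear, spacer}
3. housing@(1, -1) — no placed neighbour ⇒ disconnected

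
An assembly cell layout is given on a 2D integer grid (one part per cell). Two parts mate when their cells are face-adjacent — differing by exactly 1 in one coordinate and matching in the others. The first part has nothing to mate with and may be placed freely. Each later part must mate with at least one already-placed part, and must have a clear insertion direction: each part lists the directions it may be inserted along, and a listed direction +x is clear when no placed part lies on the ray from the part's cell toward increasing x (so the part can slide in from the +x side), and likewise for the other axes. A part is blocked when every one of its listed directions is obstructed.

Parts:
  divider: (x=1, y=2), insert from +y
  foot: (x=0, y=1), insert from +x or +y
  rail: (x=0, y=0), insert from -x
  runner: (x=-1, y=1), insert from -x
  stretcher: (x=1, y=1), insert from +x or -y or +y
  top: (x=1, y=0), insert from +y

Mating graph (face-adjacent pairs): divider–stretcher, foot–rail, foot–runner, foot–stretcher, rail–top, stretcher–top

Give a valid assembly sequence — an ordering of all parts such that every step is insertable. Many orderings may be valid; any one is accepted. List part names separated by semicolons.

rail; foot; runner; top; stretcher; divider

1. rail@(0, 0) [-x clear] — {rail}
2. foot@(0, 1) [+x clear] — {foot, rail}
3. runner@(-1, 1) [-x clear] — {foot, rail, runner}
4. top@(1, 0) [+y clear] — {foot, rail, runner, top}
5. stretcher@(1, 1) [+x clear] — {foot, rail, runner, stretcher, top}
6. divider@(1, 2) [+y clear] — {divider, foot, rail, runner, stretcher, top}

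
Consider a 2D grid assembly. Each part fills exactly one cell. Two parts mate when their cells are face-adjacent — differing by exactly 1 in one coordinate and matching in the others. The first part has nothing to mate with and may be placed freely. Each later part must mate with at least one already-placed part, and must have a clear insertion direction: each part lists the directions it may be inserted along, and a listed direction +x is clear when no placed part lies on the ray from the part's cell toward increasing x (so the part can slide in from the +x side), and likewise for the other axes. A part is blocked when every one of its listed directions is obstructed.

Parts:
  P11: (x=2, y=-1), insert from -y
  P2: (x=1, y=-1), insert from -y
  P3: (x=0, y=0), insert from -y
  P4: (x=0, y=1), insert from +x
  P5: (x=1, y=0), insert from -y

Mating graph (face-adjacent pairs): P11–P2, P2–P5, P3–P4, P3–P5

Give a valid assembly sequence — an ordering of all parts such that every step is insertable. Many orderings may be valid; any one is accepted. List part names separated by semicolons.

P5; P2; P11; P3; P4

1. P5@(1, 0) [-y clear] — {P5}
2. P2@(1, -1) [-y clear] — {P2, P5}
3. P11@(2, -1) [-y clear] — {P11, P2, P5}
4. P3@(0, 0) [-y clear] — {P11, P2, P3, P5}
5. P4@(0, 1) [+x clear] — {P11, P2, P3, P4, P5}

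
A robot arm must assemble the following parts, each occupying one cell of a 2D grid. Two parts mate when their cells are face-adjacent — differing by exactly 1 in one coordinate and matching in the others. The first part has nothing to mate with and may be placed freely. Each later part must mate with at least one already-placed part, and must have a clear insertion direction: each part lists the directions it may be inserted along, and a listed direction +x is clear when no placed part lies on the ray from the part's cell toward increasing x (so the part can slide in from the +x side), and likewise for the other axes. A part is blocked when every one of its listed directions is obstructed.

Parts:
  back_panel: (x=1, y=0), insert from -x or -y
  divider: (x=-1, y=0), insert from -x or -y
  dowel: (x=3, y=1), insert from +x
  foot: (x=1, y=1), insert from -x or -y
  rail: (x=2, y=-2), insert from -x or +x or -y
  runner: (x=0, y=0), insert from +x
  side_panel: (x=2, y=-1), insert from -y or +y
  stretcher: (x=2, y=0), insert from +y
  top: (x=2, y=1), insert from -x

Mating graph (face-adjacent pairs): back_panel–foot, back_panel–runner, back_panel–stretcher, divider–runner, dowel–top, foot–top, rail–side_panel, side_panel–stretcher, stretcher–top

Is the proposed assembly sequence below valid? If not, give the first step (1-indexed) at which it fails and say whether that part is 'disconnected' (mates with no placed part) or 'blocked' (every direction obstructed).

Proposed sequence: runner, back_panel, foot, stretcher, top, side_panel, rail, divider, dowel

1. runner@(0, 0) [+x clear] — {runner}
2. back_panel@(1, 0) [-y clear] — {back_panel, runner}
3. foot@(1, 1) [-x clear] — {back_panel, foot, runner}
4. stretcher@(2, 0) [+y clear] — {back_panel, foot, runner, stretcher}
5. top@(2, 1) — -x all obstructed ⇒ blocked

Invalid at step 5 (blocked)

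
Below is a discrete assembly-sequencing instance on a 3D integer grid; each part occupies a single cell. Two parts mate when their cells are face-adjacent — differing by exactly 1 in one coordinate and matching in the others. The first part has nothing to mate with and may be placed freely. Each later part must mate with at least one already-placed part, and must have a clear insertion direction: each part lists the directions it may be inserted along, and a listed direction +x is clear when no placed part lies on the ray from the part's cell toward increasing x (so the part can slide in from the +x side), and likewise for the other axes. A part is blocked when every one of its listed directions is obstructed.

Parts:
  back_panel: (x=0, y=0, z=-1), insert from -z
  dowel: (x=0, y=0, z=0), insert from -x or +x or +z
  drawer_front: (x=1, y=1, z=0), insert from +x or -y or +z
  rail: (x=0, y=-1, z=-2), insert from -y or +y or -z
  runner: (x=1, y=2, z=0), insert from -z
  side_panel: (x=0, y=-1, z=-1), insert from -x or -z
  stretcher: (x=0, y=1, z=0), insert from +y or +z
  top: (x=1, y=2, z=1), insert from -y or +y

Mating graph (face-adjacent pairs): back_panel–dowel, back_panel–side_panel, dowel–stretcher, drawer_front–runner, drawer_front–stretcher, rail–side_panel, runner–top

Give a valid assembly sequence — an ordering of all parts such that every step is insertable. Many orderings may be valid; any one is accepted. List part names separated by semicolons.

rail; side_panel; back_panel; dowel; stretcher; drawer_front; runner; top

1. rail@(0, -1, -2) [-y clear] — {rail}
2. side_panel@(0, -1, -1) [-x clear] — {rail, side_panel}
3. back_panel@(0, 0, -1) [-z clear] — {back_panel, rail, side_panel}
4. dowel@(0, 0, 0) [-x clear] — {back_panel, dowel, rail, side_panel}
5. stretcher@(0, 1, 0) [+y clear] — {back_panel, dowel, rail, side_panel, stretcher}
6. drawer_front@(1, 1, 0) [+x clear] — {back_panel, dowel, drawer_front, rail, side_panel, stretcher}
7. runner@(1, 2, 0) [-z clear] — {back_panel, dowel, drawer_front, rail, runner, side_panel, stretcher}
8. top@(1, 2, 1) [-y clear] — {back_panel, dowel, drawer_front, rail, runner, side_panel, stretcher, top}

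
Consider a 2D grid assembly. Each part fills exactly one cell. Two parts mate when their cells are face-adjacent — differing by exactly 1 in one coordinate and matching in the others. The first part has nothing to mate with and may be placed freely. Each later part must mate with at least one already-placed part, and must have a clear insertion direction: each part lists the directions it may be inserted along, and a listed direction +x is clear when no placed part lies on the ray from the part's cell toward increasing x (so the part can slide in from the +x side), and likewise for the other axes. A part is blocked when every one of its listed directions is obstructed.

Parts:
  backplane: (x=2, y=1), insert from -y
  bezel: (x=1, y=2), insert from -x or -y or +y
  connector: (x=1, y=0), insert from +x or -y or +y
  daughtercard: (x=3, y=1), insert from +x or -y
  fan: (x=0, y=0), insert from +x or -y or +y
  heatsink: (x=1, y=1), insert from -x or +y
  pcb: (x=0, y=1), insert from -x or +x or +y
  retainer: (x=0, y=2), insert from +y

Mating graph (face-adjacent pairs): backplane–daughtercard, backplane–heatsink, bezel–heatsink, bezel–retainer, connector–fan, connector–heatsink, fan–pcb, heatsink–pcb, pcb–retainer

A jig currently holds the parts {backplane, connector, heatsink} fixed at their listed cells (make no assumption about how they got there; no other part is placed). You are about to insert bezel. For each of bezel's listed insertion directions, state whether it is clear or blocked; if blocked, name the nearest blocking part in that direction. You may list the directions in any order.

+y: clear; -x: clear; -y: blocked by heatsink

-x: ray from bezel(1, 2) has no placed part ⇒ clear
-y: nearest on ray is heatsink@(1, 1) ⇒ blocked
+y: ray from bezel(1, 2) has no placed part ⇒ clear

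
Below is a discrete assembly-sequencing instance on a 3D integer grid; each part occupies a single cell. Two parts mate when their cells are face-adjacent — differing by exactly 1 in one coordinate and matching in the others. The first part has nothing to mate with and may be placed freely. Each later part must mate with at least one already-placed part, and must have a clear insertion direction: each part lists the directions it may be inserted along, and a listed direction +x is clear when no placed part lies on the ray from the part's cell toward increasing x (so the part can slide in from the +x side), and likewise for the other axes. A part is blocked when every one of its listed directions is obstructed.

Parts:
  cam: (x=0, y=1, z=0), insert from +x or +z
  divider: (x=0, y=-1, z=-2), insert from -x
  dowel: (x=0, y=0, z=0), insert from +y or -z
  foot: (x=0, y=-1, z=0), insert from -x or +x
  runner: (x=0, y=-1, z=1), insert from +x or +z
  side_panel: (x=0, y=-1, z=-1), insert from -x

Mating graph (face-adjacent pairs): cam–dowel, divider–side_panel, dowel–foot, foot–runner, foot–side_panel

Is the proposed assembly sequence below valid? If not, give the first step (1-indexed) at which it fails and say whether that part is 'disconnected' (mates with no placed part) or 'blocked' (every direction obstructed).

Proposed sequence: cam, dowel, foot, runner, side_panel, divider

Valid

1. cam@(0, 1, 0) [+x clear] — {cam}
2. dowel@(0, 0, 0) [-z clear] — {cam, dowel}
3. foot@(0, -1, 0) [-x clear] — {cam, dowel, foot}
4. runner@(0, -1, 1) [+x clear] — {cam, dowel, foot, runner}
5. side_panel@(0, -1, -1) [-x clear] — {cam, dowel, foot, runner, side_panel}
6. divider@(0, -1, -2) [-x clear] — {cam, divider, dowel, foot, runner, side_panel}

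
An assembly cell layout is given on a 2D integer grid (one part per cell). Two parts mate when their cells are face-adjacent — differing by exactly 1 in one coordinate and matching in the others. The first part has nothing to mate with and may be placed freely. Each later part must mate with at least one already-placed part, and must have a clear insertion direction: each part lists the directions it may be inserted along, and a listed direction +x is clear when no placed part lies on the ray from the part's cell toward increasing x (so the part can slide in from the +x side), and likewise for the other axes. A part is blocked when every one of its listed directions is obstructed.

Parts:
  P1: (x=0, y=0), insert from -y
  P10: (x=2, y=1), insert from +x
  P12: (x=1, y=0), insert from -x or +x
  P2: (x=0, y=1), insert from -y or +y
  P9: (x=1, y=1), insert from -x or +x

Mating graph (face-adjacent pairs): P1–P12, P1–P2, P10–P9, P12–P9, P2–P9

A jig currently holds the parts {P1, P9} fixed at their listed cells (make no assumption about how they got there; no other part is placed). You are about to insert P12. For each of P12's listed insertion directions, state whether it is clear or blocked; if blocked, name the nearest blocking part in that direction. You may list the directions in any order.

-x: nearest on ray is P1@(0, 0) ⇒ blocked
+x: ray from P12(1, 0) has no placed part ⇒ clear

+x: clear; -x: blocked by P1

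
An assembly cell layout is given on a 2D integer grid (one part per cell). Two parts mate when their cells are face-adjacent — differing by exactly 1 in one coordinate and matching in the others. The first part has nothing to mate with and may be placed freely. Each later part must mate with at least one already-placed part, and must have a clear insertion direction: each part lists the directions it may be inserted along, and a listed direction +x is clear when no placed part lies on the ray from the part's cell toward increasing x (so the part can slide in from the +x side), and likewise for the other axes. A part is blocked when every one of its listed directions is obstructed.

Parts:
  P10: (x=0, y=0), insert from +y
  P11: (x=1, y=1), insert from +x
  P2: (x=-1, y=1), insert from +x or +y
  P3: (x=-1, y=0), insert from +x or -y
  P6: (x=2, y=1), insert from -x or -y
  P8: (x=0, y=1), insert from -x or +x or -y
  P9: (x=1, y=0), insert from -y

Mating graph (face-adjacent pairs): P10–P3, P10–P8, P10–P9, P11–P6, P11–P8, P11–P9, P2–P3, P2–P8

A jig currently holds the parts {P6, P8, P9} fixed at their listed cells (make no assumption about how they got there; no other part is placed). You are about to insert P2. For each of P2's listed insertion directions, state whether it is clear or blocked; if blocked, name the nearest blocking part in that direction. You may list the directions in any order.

+x: nearest on ray is P8@(0, 1) ⇒ blocked
+y: ray from P2(-1, 1) has no placed part ⇒ clear

+x: blocked by P8; +y: clear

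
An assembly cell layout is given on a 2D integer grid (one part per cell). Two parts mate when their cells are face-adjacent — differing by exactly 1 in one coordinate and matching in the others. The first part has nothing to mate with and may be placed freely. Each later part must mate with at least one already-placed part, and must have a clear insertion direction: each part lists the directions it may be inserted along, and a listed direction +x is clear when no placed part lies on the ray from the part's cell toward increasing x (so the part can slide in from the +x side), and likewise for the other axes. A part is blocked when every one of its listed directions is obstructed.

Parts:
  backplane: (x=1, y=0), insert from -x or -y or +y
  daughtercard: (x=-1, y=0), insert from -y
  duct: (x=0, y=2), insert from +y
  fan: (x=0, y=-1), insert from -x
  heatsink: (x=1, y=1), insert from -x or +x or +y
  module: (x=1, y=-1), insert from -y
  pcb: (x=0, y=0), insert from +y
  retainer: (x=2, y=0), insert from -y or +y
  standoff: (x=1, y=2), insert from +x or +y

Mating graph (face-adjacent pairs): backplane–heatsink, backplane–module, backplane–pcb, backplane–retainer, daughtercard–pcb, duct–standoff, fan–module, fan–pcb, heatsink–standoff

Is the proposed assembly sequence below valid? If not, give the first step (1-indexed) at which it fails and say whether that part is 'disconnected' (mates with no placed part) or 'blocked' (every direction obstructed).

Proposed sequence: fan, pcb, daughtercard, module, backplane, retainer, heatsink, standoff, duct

1. fan@(0, -1) [-x clear] — {fan}
2. pcb@(0, 0) [+y clear] — {fan, pcb}
3. daughtercard@(-1, 0) [-y clear] — {daughtercard, fan, pcb}
4. module@(1, -1) [-y clear] — {daughtercard, fan, module, pcb}
5. backplane@(1, 0) [+y clear] — {backplane, daughtercard, fan, module, pcb}
6. retainer@(2, 0) [-y clear] — {backplane, daughtercard, fan, module, pcb, retainer}
7. heatsink@(1, 1) [-x clear] — {backplane, daughtercard, fan, heatsink, module, pcb, retainer}
8. standoff@(1, 2) [+x clear] — {backplane, daughtercard, fan, heatsink, module, pcb, retainer, standoff}
9. duct@(0, 2) [+y clear] — {backplane, daughtercard, duct, fan, heatsink, module, pcb, retainer, standoff}

Valid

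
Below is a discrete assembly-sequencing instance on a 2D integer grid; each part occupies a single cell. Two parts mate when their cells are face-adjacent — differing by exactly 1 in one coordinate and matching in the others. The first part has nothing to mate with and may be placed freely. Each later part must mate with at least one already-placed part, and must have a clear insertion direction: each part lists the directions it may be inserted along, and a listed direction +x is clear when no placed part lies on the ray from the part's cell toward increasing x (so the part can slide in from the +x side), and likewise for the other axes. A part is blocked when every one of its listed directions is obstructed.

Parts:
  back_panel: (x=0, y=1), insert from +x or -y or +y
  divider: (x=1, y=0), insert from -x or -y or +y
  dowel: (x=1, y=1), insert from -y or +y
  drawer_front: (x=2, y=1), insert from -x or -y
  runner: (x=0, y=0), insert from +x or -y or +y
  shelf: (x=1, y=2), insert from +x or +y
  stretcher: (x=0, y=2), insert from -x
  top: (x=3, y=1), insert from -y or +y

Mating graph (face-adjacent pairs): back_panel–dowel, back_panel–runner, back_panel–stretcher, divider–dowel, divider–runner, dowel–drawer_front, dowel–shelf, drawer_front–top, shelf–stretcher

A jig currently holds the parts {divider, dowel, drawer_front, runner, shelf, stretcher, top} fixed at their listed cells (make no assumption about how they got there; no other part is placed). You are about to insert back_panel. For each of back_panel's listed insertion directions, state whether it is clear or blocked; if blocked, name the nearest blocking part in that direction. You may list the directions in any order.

+x: blocked by dowel; +y: blocked by stretcher; -y: blocked by runner

+x: nearest on ray is dowel@(1, 1) ⇒ blocked
-y: nearest on ray is runner@(0, 0) ⇒ blocked
+y: nearest on ray is stretcher@(0, 2) ⇒ blocked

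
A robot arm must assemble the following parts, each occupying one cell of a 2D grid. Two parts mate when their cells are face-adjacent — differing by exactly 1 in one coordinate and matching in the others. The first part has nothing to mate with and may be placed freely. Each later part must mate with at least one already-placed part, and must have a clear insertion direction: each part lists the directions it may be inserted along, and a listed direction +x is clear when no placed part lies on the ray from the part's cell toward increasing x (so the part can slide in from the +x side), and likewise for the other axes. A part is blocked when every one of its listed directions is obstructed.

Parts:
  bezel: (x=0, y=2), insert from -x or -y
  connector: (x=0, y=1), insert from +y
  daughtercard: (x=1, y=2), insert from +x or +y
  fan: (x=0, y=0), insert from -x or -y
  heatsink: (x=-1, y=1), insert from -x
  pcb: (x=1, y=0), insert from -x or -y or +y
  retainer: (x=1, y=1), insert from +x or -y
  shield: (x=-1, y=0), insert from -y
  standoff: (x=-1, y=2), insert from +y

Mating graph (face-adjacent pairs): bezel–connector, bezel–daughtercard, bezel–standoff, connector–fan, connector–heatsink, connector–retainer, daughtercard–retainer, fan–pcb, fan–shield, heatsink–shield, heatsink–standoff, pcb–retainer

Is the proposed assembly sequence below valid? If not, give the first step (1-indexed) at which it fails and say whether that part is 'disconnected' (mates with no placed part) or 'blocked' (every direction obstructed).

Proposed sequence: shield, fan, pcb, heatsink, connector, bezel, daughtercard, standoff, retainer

1. shield@(-1, 0) [-y clear] — {shield}
2. fan@(0, 0) [-y clear] — {fan, shield}
3. pcb@(1, 0) [-y clear] — {fan, pcb, shield}
4. heatsink@(-1, 1) [-x clear] — {fan, heatsink, pcb, shield}
5. connector@(0, 1) [+y clear] — {connector, fan, heatsink, pcb, shield}
6. bezel@(0, 2) [-x clear] — {bezel, connector, fan, heatsink, pcb, shield}
7. daughtercard@(1, 2) [+x clear] — {bezel, connector, daughtercard, fan, heatsink, pcb, shield}
8. standoff@(-1, 2) [+y clear] — {bezel, connector, daughtercard, fan, heatsink, pcb, shield, standoff}
9. retainer@(1, 1) [+x clear] — {bezel, connector, daughtercard, fan, heatsink, pcb, retainer, shield, standoff}

Valid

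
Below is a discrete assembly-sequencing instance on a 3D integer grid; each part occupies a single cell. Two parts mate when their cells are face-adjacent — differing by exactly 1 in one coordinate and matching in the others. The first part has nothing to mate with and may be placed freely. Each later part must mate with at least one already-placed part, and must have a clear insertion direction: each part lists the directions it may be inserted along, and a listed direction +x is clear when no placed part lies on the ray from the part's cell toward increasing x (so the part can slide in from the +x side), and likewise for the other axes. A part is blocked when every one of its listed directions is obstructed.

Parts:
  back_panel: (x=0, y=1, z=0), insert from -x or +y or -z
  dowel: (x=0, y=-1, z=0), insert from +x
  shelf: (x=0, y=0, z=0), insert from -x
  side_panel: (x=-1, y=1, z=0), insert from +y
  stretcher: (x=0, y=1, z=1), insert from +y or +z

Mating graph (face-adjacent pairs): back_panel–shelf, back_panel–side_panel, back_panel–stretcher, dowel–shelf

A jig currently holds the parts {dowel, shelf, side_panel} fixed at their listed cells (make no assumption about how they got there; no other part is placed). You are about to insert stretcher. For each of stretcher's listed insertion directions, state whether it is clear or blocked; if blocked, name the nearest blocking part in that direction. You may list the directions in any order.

+y: ray from stretcher(0, 1, 1) has no placed part ⇒ clear
+z: ray from stretcher(0, 1, 1) has no placed part ⇒ clear

+y: clear; +z: clear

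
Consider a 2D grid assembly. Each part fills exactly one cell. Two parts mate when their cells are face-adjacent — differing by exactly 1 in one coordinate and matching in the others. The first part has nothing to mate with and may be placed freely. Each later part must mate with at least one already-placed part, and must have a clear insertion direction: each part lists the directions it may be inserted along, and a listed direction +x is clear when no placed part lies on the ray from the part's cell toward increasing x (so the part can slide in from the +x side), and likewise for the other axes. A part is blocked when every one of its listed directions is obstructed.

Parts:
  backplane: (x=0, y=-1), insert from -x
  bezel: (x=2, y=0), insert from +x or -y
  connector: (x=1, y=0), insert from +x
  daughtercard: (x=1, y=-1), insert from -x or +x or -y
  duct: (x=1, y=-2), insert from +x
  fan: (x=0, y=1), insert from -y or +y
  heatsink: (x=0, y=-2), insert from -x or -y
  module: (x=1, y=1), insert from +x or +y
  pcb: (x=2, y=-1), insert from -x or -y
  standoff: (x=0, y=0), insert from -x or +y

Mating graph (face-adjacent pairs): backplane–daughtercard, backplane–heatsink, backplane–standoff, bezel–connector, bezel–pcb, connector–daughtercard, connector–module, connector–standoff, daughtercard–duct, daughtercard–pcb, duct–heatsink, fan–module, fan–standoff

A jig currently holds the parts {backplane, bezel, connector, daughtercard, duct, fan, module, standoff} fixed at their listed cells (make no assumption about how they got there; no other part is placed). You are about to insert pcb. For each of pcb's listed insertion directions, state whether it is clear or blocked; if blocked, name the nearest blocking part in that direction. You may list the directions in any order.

-x: nearest on ray is daughtercard@(1, -1) ⇒ blocked
-y: ray from pcb(2, -1) has no placed part ⇒ clear

-x: blocked by daughtercard; -y: clear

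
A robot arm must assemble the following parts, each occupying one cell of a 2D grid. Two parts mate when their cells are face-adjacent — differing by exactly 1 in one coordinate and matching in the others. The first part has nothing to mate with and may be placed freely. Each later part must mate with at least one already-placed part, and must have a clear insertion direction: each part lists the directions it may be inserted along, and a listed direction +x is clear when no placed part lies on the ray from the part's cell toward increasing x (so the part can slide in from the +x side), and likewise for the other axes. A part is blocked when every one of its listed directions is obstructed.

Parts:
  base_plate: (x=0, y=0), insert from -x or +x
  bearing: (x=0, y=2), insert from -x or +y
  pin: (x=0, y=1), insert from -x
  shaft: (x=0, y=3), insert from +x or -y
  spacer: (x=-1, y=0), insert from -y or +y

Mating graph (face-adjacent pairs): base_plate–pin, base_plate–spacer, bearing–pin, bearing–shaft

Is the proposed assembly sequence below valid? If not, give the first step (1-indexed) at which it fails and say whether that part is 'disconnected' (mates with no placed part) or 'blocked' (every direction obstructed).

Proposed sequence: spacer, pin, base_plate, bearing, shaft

Invalid at step 2 (disconnected)

1. spacer@(-1, 0) [-y clear] — {spacer}
2. pin@(0, 1) — no placed neighbour ⇒ disconnected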